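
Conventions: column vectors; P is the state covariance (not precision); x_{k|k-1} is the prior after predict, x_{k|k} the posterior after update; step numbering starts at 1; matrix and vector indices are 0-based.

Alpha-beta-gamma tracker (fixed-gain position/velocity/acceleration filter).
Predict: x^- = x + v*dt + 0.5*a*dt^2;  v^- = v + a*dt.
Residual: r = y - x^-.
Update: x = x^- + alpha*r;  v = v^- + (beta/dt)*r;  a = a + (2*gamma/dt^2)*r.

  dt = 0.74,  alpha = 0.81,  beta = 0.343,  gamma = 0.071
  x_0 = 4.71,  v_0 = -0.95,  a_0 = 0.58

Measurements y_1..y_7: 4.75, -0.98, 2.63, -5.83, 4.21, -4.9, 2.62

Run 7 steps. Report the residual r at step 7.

resid = 7.4186

step 1: x_pred=4.1658  r=0.5842  x^+=4.6390  v^+=-0.2500  a^+=0.7315
step 2: x_pred=4.6543  r=-5.6343  x^+=0.0905  v^+=-2.3203  a^+=-0.7296
step 3: x_pred=-1.8262  r=4.4562  x^+=1.7833  v^+=-0.7946  a^+=0.4260
step 4: x_pred=1.3119  r=-7.1419  x^+=-4.4730  v^+=-3.7898  a^+=-1.4260
step 5: x_pred=-7.6679  r=11.8779  x^+=1.9532  v^+=0.6606  a^+=1.6541
step 6: x_pred=2.8949  r=-7.7949  x^+=-3.4190  v^+=-1.7284  a^+=-0.3672
step 7: x_pred=-4.7986  r=7.4186  x^+=1.2105  v^+=1.4384  a^+=1.5565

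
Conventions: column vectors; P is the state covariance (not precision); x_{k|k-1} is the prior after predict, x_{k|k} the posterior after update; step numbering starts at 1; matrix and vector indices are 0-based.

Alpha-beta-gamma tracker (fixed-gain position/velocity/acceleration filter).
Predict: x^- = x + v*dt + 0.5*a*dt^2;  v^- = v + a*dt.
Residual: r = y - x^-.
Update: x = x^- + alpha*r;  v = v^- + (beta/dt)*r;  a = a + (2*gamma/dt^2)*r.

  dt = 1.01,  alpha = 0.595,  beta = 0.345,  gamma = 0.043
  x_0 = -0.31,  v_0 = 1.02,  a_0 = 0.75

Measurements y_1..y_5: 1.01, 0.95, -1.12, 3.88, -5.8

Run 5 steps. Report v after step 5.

v_post = -1.7270

step 1: x_pred=1.1027  r=-0.0927  x^+=1.0476  v^+=1.7458  a^+=0.7422
step 2: x_pred=3.1894  r=-2.2394  x^+=1.8570  v^+=1.7305  a^+=0.5534
step 3: x_pred=3.8870  r=-5.0070  x^+=0.9078  v^+=0.5791  a^+=0.1313
step 4: x_pred=1.5597  r=2.3203  x^+=2.9403  v^+=1.5043  a^+=0.3269
step 5: x_pred=4.6263  r=-10.4263  x^+=-1.5773  v^+=-1.7270  a^+=-0.5521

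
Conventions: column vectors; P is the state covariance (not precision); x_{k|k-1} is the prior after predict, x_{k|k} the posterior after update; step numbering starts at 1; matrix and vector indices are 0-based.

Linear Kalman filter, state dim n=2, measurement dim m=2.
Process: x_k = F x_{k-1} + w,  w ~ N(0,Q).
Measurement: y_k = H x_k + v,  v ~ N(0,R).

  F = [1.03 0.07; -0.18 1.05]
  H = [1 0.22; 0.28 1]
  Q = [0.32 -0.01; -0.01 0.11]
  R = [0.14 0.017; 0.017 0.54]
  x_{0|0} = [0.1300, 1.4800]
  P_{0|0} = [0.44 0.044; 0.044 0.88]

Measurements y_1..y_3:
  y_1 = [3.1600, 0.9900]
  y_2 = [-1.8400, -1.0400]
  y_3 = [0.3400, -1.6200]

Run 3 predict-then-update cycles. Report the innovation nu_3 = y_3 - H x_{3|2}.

innov = [1.0962, -1.3320]

step 1: x^-=[0.2375, 1.5306]  P^-=[0.7975 0.0201; 0.0201 1.0778]  S=[0.9985 0.4988; 0.4988 1.6916]  K=[0.8575 -0.1089; -0.0731 0.6620]  nu=[2.5858, -0.6071]  x^+=[2.5210, 0.9398]  P^+=[0.1363 -0.0824; -0.0824 0.3793]
step 2: x^-=[2.6624, 0.5330]  P^-=[0.4546 -0.0955; -0.0955 0.5638]  S=[0.5799 0.1669; 0.1669 1.0860]  K=[0.7736 -0.0896; -0.0975 0.5095]  nu=[-4.6197, -2.3184]  x^+=[-0.7033, -0.1980]  P^+=[0.1220 -0.0694; -0.0694 0.2929]
step 3: x^-=[-0.7383, -0.0813]  P^-=[0.4409 -0.0853; -0.0853 0.4632]  S=[0.5658 0.1518; 0.1518 0.9899]  K=[0.7673 -0.0791; -0.0936 0.4581]  nu=[1.0962, -1.3320]  x^+=[0.2082, -0.7940]  P^+=[0.1200 -0.0633; -0.0633 0.2635]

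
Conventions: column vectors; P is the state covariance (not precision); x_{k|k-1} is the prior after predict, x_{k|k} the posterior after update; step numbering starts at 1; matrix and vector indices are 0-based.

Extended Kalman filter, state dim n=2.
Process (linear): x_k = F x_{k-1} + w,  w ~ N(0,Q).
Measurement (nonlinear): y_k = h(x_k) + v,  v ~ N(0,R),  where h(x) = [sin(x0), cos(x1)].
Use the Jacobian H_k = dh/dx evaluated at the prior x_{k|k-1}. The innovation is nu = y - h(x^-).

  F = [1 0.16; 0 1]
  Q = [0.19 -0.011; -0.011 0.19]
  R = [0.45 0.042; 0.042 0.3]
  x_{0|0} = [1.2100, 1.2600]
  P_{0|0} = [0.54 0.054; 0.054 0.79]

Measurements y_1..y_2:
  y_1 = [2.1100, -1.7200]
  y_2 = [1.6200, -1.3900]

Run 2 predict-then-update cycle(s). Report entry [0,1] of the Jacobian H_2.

H_jac[0,1] = 0.0000

step 1: x^-=[1.4116, 1.2600]  P^-=[0.7675 0.1694; 0.1694 0.9800]  H_jac=[0.1585 0.0000; 0.0000 -0.9521]  S=[0.4693 0.0164; 0.0164 1.1883]  K=[0.2641 -0.1394; 0.0848 -0.7863]  nu=[1.1226, -2.0258]  x^+=[1.9905, 2.9481]  P^+=[0.7129 0.0323; 0.0323 0.2440]
step 2: x^-=[2.4622, 2.9481]  P^-=[0.9195 0.0603; 0.0603 0.4340]  H_jac=[-0.7779 0.0000; 0.0000 -0.1923]  S=[1.0065 0.0510; 0.0510 0.3160]  K=[-0.7147 0.0787; -0.0335 -0.2586]  nu=[0.9917, -0.4087]  x^+=[1.7213, 3.0206]  P^+=[0.4092 0.0333; 0.0333 0.4109]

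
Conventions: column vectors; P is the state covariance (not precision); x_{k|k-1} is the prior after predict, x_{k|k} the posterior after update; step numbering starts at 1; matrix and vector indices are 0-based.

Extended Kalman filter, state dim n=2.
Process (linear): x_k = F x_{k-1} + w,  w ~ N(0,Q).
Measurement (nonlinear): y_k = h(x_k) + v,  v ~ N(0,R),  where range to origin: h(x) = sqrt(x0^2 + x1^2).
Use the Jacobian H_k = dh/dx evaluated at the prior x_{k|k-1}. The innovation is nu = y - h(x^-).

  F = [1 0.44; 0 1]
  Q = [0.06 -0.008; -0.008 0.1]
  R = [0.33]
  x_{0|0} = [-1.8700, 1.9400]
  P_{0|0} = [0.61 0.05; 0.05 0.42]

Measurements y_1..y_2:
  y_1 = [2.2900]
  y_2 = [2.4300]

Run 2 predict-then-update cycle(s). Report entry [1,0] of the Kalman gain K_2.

step 1: x^-=[-1.0164, 1.9400]  P^-=[0.7953 0.2268; 0.2268 0.5200]  H_jac=[-0.4641 0.8858]  S=[0.7228]  K=[-0.2327; 0.4916]  nu=[0.0999]  x^+=[-1.0396, 1.9891]  P^+=[0.7562 0.3095; 0.3095 0.3453]
step 2: x^-=[-0.1644, 1.9891]  P^-=[1.1554 0.4534; 0.4534 0.4453]  H_jac=[-0.0824 0.9966]  S=[0.7057]  K=[0.5055; 0.5760]  nu=[0.4341]  x^+=[0.0550, 2.2391]  P^+=[0.9751 0.2480; 0.2480 0.2112]

K[1,0] = 0.5760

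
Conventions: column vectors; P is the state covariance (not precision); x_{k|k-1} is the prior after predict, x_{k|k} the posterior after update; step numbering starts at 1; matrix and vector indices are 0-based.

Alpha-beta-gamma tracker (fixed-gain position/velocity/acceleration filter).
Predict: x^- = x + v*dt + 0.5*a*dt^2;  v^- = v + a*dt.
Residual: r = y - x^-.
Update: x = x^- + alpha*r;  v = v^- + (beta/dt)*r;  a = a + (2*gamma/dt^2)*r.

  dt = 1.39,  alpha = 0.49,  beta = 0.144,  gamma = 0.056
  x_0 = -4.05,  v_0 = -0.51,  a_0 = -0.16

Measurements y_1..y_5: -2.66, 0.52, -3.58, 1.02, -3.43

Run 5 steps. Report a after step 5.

a_post = 0.1148

step 1: x_pred=-4.9135  r=2.2535  x^+=-3.8093  v^+=-0.4989  a^+=-0.0294
step 2: x_pred=-4.5312  r=5.0512  x^+=-2.0561  v^+=-0.0165  a^+=0.2634
step 3: x_pred=-1.8245  r=-1.7555  x^+=-2.6847  v^+=0.1678  a^+=0.1617
step 4: x_pred=-2.2952  r=3.3152  x^+=-0.6708  v^+=0.7360  a^+=0.3539
step 5: x_pred=0.6941  r=-4.1241  x^+=-1.3267  v^+=0.8006  a^+=0.1148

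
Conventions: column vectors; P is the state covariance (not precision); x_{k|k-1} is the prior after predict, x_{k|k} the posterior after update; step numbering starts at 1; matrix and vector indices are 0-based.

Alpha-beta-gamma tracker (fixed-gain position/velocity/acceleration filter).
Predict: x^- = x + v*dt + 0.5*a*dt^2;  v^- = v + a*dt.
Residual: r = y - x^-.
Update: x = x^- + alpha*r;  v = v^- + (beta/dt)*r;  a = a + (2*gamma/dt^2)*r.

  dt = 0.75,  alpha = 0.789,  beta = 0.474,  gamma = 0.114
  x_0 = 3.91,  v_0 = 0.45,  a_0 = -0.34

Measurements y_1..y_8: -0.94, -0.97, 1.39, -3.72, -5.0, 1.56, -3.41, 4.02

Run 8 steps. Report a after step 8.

step 1: x_pred=4.1519  r=-5.0919  x^+=0.1344  v^+=-3.0231  a^+=-2.4039
step 2: x_pred=-2.8090  r=1.8390  x^+=-1.3580  v^+=-3.6637  a^+=-1.6585
step 3: x_pred=-4.5723  r=5.9623  x^+=0.1320  v^+=-1.1394  a^+=0.7582
step 4: x_pred=-0.5094  r=-3.2106  x^+=-3.0426  v^+=-2.5999  a^+=-0.5432
step 5: x_pred=-5.1452  r=0.1452  x^+=-5.0306  v^+=-2.9155  a^+=-0.4843
step 6: x_pred=-7.3534  r=8.9134  x^+=-0.3207  v^+=2.3546  a^+=3.1286
step 7: x_pred=2.3252  r=-5.7352  x^+=-2.1999  v^+=1.0765  a^+=0.8040
step 8: x_pred=-1.1664  r=5.1864  x^+=2.9257  v^+=4.9573  a^+=2.9062

a_post = 2.9062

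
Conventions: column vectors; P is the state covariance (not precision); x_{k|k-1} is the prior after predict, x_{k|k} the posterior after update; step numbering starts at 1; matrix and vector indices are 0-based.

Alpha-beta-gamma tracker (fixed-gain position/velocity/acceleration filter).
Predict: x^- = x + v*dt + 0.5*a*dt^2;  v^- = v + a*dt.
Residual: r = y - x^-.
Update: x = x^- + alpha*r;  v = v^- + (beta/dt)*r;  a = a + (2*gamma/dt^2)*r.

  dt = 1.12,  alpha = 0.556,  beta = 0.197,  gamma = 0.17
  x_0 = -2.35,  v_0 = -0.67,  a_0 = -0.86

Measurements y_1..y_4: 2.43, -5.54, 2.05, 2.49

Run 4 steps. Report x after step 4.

x_post = 1.2779

step 1: x_pred=-3.6398  r=6.0698  x^+=-0.2650  v^+=-0.5656  a^+=0.7852
step 2: x_pred=-0.4059  r=-5.1341  x^+=-3.2605  v^+=-0.5892  a^+=-0.6064
step 3: x_pred=-4.3007  r=6.3507  x^+=-0.7697  v^+=-0.1513  a^+=1.1150
step 4: x_pred=-0.2398  r=2.7298  x^+=1.2779  v^+=1.5776  a^+=1.8549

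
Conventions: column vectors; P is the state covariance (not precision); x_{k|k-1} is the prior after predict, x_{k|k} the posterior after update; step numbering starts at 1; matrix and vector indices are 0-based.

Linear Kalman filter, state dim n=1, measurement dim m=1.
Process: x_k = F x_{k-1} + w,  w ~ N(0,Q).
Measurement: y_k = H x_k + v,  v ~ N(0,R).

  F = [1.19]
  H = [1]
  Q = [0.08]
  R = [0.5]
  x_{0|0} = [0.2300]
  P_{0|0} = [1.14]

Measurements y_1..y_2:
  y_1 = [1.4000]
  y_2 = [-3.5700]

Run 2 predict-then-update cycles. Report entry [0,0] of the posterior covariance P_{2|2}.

step 1: x^-=[0.2737]  P^-=[1.6944]  S=[2.1944]  K=[0.7721]  nu=[1.1263]  x^+=[1.1434]  P^+=[0.3861]
step 2: x^-=[1.3606]  P^-=[0.6267]  S=[1.1267]  K=[0.5562]  nu=[-4.9306]  x^+=[-1.3820]  P^+=[0.2781]

P_post[0,0] = 0.2781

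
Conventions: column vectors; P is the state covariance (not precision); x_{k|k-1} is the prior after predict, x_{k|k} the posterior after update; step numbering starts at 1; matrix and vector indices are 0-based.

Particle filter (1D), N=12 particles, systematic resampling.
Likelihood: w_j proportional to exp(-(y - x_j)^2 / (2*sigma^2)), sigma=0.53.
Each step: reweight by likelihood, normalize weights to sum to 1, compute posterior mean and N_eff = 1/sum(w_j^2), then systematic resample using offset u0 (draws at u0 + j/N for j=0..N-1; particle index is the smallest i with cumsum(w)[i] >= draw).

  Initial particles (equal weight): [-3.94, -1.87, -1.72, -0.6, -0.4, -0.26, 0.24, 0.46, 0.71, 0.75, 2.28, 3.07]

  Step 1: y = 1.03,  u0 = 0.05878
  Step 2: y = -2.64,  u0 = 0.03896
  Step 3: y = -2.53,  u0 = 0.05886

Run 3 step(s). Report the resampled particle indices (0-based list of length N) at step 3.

step 1: w=[0.0000, 0.0000, 0.0000, 0.0032, 0.0096, 0.0189, 0.1201, 0.2045, 0.3039, 0.3171, 0.0226, 0.0002]  mean=0.6180  Neff=3.9984  idx=[6, 6, 7, 7, 8, 8, 8, 8, 9, 9, 9, 9]
step 2: w=[0.4489, 0.4489, 0.0432, 0.0432, 0.0024, 0.0024, 0.0024, 0.0024, 0.0015, 0.0015, 0.0015, 0.0015]  mean=0.2667  Neff=2.4582  idx=[0, 0, 0, 0, 0, 1, 1, 1, 1, 1, 1, 3]
step 3: w=[0.0901, 0.0901, 0.0901, 0.0901, 0.0901, 0.0901, 0.0901, 0.0901, 0.0901, 0.0901, 0.0901, 0.0094]  mean=0.2421  Neff=11.1994  idx=[0, 1, 2, 3, 4, 5, 6, 7, 8, 8, 9, 10]

resampled_idx = [0, 1, 2, 3, 4, 5, 6, 7, 8, 8, 9, 10]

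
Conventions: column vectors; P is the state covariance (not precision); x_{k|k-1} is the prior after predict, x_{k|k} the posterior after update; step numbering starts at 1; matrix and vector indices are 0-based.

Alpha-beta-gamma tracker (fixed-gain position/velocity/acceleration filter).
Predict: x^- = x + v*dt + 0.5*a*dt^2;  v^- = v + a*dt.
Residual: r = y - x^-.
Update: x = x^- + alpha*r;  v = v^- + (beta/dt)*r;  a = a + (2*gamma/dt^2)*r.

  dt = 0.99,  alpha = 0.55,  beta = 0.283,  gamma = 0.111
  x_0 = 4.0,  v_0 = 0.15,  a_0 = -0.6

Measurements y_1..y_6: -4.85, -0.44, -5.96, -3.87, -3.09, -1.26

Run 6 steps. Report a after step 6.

step 1: x_pred=3.8545  r=-8.7045  x^+=-0.9330  v^+=-2.9322  a^+=-2.5716
step 2: x_pred=-5.0961  r=4.6561  x^+=-2.5353  v^+=-4.1472  a^+=-1.5170
step 3: x_pred=-7.3843  r=1.4243  x^+=-6.6010  v^+=-5.2418  a^+=-1.1944
step 4: x_pred=-12.3756  r=8.5056  x^+=-7.6975  v^+=-3.9928  a^+=0.7322
step 5: x_pred=-11.2916  r=8.2016  x^+=-6.7807  v^+=-0.9234  a^+=2.5900
step 6: x_pred=-6.4257  r=5.1657  x^+=-3.5845  v^+=3.1173  a^+=3.7600

a_post = 3.7600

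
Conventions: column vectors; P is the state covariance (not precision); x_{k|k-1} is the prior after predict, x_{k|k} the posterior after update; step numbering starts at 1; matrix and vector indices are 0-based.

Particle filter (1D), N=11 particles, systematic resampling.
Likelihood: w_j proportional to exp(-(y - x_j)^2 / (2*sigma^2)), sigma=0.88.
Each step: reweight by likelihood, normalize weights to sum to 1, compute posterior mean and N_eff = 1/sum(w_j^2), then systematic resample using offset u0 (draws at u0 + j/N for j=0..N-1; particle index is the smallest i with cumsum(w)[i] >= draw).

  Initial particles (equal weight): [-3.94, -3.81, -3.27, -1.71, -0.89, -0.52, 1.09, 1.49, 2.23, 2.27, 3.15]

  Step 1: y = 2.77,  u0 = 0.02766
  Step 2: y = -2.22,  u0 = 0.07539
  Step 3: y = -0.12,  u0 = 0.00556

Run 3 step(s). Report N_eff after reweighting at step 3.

N_eff = 10.4912

step 1: w=[0.0000, 0.0000, 0.0000, 0.0000, 0.0001, 0.0003, 0.0521, 0.1120, 0.2672, 0.2745, 0.2938]  mean=2.3680  Neff=4.0268  idx=[6, 7, 8, 8, 8, 9, 9, 9, 10, 10, 10]
step 2: w=[0.8468, 0.1382, 0.0028, 0.0028, 0.0028, 0.0022, 0.0022, 0.0022, 0.0000, 0.0000, 0.0000]  mean=1.1628  Neff=1.3585  idx=[0, 0, 0, 0, 0, 0, 0, 0, 0, 1, 1]
step 3: w=[0.1003, 0.1003, 0.1003, 0.1003, 0.1003, 0.1003, 0.1003, 0.1003, 0.1003, 0.0484, 0.0484]  mean=1.1288  Neff=10.4912  idx=[0, 0, 1, 2, 3, 4, 5, 6, 7, 8, 9]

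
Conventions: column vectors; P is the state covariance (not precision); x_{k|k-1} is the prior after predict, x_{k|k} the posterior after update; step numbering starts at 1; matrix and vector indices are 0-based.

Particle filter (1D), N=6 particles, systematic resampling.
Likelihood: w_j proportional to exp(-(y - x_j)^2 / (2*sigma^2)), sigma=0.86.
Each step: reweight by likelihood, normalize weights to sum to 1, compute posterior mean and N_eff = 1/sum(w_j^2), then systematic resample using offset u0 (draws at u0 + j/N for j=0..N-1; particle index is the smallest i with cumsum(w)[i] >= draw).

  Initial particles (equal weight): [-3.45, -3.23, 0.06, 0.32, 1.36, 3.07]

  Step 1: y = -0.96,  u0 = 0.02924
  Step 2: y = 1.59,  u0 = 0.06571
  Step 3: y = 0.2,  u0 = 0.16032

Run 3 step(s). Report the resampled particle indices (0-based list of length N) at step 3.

step 1: w=[0.0169, 0.0342, 0.5515, 0.3681, 0.0293, 0.0000]  mean=0.0222  Neff=2.2625  idx=[1, 2, 2, 2, 3, 3]
step 2: w=[0.0000, 0.1594, 0.1594, 0.1594, 0.2608, 0.2608]  mean=0.1956  Neff=4.7096  idx=[1, 2, 3, 4, 4, 5]
step 3: w=[0.1664, 0.1664, 0.1664, 0.1670, 0.1670, 0.1670]  mean=0.1902  Neff=6.0000  idx=[0, 1, 2, 3, 4, 5]

resampled_idx = [0, 1, 2, 3, 4, 5]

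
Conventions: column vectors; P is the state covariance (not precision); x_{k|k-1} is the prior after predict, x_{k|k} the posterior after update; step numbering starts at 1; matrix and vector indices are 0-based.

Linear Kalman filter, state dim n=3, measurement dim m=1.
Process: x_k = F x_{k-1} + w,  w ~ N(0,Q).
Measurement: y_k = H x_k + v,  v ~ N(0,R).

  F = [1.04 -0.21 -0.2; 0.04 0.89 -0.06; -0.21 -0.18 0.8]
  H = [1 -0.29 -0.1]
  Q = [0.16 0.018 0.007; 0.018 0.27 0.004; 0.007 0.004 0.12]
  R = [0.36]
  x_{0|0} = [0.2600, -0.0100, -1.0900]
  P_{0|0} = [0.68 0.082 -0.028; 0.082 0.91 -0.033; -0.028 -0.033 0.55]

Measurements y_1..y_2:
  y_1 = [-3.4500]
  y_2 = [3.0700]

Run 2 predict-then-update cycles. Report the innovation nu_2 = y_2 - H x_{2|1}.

step 1: x^-=[0.4905, 0.0669, -0.9248]  P^-=[0.9307 -0.0346 -0.2270; -0.0346 1.0034 -0.2149; -0.2270 -0.2149 0.5566]  S=[1.4336]  K=[0.6720; -0.2121; -0.1537]  nu=[-4.0136]  x^+=[-2.2067, 0.9181, -0.3080]  P^+=[0.2833 0.1698 -0.0789; 0.1698 0.9389 -0.2616; -0.0789 -0.2616 0.5227]
step 2: x^-=[-2.4261, 0.7473, 0.0517]  P^-=[0.4654 0.0651 -0.1617; 0.0651 1.0564 -0.3995; -0.1617 -0.3995 0.6122]  S=[0.8918]  K=[0.5188; -0.2257; -0.1201]  nu=[5.7180]  x^+=[0.5406, -0.5434, -0.6351]  P^+=[0.2253 0.1696 -0.1062; 0.1696 1.0110 -0.4236; -0.1062 -0.4236 0.5993]

innov = [5.7180]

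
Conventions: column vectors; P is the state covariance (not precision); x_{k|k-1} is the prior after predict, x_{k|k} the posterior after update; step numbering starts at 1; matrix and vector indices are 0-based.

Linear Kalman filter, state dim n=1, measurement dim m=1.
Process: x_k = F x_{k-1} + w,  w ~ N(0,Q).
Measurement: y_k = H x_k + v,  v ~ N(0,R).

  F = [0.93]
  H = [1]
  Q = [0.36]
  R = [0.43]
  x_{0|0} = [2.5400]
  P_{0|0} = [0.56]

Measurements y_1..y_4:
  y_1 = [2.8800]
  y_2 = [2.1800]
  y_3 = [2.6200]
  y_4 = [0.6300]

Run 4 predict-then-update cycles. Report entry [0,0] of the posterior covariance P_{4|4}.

P_post[0,0] = 0.2457

step 1: x^-=[2.3622]  P^-=[0.8443]  S=[1.2743]  K=[0.6626]  nu=[0.5178]  x^+=[2.7053]  P^+=[0.2849]
step 2: x^-=[2.5159]  P^-=[0.6064]  S=[1.0364]  K=[0.5851]  nu=[-0.3359]  x^+=[2.3194]  P^+=[0.2516]
step 3: x^-=[2.1570]  P^-=[0.5776]  S=[1.0076]  K=[0.5732]  nu=[0.4630]  x^+=[2.4224]  P^+=[0.2465]
step 4: x^-=[2.2528]  P^-=[0.5732]  S=[1.0032]  K=[0.5714]  nu=[-1.6228]  x^+=[1.3256]  P^+=[0.2457]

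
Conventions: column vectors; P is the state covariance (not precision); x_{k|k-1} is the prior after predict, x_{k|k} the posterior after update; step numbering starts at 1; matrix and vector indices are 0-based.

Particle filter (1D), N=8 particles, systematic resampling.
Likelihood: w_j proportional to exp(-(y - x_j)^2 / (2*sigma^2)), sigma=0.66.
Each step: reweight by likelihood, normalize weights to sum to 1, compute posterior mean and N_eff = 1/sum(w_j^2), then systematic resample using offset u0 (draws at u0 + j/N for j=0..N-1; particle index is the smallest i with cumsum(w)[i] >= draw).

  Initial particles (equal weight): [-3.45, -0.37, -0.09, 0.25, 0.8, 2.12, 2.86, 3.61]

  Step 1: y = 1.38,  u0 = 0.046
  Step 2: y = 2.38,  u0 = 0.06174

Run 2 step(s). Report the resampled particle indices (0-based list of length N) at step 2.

resampled_idx = [5, 5, 5, 6, 6, 7, 7, 7]

step 1: w=[0.0000, 0.0181, 0.0510, 0.1407, 0.4140, 0.3249, 0.0493, 0.0020]  mean=1.1921  Neff=3.3100  idx=[2, 3, 4, 4, 4, 5, 5, 5]
step 2: w=[0.0003, 0.0019, 0.0193, 0.0193, 0.0193, 0.3133, 0.3133, 0.3133]  mean=2.0395  Neff=3.3825  idx=[5, 5, 5, 6, 6, 7, 7, 7]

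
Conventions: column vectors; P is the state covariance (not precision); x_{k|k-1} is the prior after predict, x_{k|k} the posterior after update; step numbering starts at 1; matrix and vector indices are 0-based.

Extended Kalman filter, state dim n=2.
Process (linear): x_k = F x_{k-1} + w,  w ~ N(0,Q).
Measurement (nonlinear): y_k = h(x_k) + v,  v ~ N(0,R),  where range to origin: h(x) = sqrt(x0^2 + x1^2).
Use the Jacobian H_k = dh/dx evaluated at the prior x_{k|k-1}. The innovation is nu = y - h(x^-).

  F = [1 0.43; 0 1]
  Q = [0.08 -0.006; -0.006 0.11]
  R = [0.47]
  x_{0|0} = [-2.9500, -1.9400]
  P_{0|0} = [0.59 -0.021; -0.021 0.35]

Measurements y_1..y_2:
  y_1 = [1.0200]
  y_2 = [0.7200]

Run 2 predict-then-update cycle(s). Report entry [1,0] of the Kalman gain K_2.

step 1: x^-=[-3.7842, -1.9400]  P^-=[0.7167 0.1235; 0.1235 0.4600]  H_jac=[-0.8899 -0.4562]  S=[1.2335]  K=[-0.5627; -0.2592]  nu=[-3.2325]  x^+=[-1.9653, -1.1021]  P^+=[0.3261 -0.0564; -0.0564 0.3771]
step 2: x^-=[-2.4392, -1.1021]  P^-=[0.4273 0.0997; 0.0997 0.4871]  H_jac=[-0.9113 -0.4117]  S=[0.9823]  K=[-0.4382; -0.2967]  nu=[-1.9566]  x^+=[-1.5817, -0.5215]  P^+=[0.2387 -0.0280; -0.0280 0.4006]

K[1,0] = -0.2967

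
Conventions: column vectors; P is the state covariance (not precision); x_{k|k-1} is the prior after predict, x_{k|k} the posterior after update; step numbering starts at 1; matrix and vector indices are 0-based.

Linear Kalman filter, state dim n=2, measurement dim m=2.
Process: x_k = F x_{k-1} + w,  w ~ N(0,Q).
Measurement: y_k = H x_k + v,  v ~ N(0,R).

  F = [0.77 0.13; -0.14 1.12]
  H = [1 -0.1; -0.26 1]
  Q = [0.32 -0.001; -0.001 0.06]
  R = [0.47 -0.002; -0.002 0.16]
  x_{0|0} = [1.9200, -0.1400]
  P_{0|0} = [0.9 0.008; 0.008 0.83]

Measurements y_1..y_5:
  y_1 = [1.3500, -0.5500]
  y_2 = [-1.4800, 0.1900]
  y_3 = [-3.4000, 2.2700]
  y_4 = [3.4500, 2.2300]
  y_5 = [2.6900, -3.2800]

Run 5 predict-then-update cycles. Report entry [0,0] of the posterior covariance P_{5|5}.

step 1: x^-=[1.4602, -0.4256]  P^-=[0.8692 0.0296; 0.0296 1.1163]  S=[1.3445 -0.3093; -0.3093 1.3197]  K=[0.6448 0.0023; 0.1398 0.8728]  nu=[-0.1528, 0.2553]  x^+=[1.3623, -0.2242]  P^+=[0.3111 0.0800; 0.0800 0.1602]
step 2: x^-=[1.0198, -0.4418]  P^-=[0.5231 0.0563; 0.0563 0.2419]  S=[0.9843 -0.1045; -0.1045 0.4080]  K=[0.5191 -0.0625; 0.0943 0.5812]  nu=[-2.5440, 0.8969]  x^+=[-0.3569, -0.1603]  P^+=[0.2495 0.0538; 0.0538 0.1068]
step 3: x^-=[-0.2957, -0.1296]  P^-=[0.4805 0.0331; 0.0331 0.1820]  S=[0.9457 -0.1112; -0.1112 0.3572]  K=[0.4924 -0.1038; 0.0756 0.5088]  nu=[-3.1173, 2.3227]  x^+=[-2.0718, 0.8167]  P^+=[0.2360 0.0438; 0.0438 0.0926]
step 4: x^-=[-1.4891, 1.2047]  P^-=[0.4703 0.0240; 0.0240 0.1671]  S=[0.9371 -0.1164; -0.1164 0.3464]  K=[0.4842 -0.1210; 0.0683 0.4873]  nu=[5.0596, 0.6381]  x^+=[0.8836, 1.8611]  P^+=[0.2318 0.0399; 0.0399 0.0882]
step 5: x^-=[0.9223, 1.9608]  P^-=[0.4669 0.0206; 0.0206 0.1627]  S=[0.9344 -0.1186; -0.1186 0.3435]  K=[0.4813 -0.1274; 0.0656 0.4806]  nu=[1.9638, -5.0010]  x^+=[2.5046, -0.3139]  P^+=[0.2303 0.0385; 0.0385 0.0868]

P_post[0,0] = 0.2303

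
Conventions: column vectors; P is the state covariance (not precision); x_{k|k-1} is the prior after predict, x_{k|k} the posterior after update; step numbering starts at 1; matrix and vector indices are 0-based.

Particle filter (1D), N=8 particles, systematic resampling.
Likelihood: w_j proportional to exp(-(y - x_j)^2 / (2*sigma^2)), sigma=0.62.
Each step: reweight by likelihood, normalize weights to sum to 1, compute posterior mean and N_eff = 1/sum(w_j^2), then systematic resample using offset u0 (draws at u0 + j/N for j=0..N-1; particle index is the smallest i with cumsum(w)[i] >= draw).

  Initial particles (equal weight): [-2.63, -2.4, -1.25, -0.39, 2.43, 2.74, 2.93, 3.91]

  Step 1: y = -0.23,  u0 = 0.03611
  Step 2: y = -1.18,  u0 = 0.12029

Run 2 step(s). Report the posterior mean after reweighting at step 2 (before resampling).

post_mean = -0.7574

step 1: w=[0.0005, 0.0018, 0.2103, 0.7873, 0.0001, 0.0000, 0.0000, 0.0000]  mean=-0.5752  Neff=1.5057  idx=[2, 2, 3, 3, 3, 3, 3, 3]
step 2: w=[0.2136, 0.2136, 0.0955, 0.0955, 0.0955, 0.0955, 0.0955, 0.0955]  mean=-0.7574  Neff=6.8522  idx=[0, 1, 1, 2, 4, 5, 6, 7]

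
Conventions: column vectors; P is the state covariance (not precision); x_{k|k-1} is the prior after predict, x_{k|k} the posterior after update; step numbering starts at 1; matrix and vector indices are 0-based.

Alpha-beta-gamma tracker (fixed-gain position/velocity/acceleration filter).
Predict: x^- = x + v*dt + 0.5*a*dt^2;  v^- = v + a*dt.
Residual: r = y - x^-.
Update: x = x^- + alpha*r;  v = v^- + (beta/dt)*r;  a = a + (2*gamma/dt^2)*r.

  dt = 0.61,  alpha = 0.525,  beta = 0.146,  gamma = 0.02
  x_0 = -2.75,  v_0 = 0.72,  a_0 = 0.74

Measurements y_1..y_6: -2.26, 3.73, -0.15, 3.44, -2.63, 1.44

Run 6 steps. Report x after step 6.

x_post = 1.9375

step 1: x_pred=-2.1731  r=-0.0869  x^+=-2.2187  v^+=1.1506  a^+=0.7307
step 2: x_pred=-1.3809  r=5.1109  x^+=1.3023  v^+=2.8196  a^+=1.2801
step 3: x_pred=3.2604  r=-3.4104  x^+=1.4699  v^+=2.7842  a^+=0.9135
step 4: x_pred=3.3382  r=0.1018  x^+=3.3917  v^+=3.3657  a^+=0.9244
step 5: x_pred=5.6167  r=-8.2467  x^+=1.2872  v^+=1.9558  a^+=0.0379
step 6: x_pred=2.4873  r=-1.0473  x^+=1.9375  v^+=1.7283  a^+=-0.0747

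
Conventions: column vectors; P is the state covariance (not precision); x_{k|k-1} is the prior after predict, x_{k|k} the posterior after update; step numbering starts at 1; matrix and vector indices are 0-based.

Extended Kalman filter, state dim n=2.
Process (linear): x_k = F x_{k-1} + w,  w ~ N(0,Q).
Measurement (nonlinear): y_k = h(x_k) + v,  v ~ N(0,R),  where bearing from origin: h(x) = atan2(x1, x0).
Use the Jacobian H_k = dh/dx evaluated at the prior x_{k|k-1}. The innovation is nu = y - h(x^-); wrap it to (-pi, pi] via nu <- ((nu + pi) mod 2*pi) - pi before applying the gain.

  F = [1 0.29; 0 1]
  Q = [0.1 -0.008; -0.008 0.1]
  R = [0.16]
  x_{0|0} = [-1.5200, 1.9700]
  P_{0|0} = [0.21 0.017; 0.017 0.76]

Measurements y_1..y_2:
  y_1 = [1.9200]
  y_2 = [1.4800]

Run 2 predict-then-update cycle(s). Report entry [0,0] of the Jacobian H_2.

step 1: x^-=[-0.9487, 1.9700]  P^-=[0.3838 0.2294; 0.2294 0.8600]  H_jac=[-0.4121 -0.1984]  S=[0.2965]  K=[-0.6868; -0.8942]  nu=[-0.0996]  x^+=[-0.8803, 2.0591]  P^+=[0.2439 0.0473; 0.0473 0.6229]
step 2: x^-=[-0.2832, 2.0591]  P^-=[0.4237 0.2199; 0.2199 0.7229]  H_jac=[-0.4766 -0.0656]  S=[0.2731]  K=[-0.7923; -0.5573]  nu=[-0.2275]  x^+=[-0.1030, 2.1858]  P^+=[0.2523 0.0993; 0.0993 0.6380]

H_jac[0,0] = -0.4766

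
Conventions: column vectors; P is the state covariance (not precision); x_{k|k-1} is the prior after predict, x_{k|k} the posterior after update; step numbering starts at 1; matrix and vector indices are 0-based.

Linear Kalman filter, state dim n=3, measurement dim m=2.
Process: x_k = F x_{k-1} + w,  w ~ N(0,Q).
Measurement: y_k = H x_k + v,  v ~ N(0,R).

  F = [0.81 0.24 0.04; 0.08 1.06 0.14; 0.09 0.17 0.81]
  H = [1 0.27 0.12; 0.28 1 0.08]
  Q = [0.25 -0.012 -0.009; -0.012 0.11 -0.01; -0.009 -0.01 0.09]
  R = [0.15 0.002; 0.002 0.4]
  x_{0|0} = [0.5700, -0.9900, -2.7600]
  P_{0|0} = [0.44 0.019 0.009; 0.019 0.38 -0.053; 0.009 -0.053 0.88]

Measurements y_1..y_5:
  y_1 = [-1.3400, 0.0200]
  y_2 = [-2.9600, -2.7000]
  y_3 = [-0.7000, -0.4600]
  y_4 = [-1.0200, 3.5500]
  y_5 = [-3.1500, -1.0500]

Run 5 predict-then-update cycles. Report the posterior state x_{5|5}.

x_post = [-2.2310, -0.0381, -1.0451]

step 1: x^-=[0.1137, -1.3902, -2.3526]  P^-=[0.5689 0.1318 0.0654; 0.1318 0.5447 0.1174; 0.0654 0.1174 0.6692]  S=[0.8628 0.4806; 0.4806 1.0891]  K=[0.7402 -0.0545; 0.0494 0.5208; 0.1443 0.1101]  nu=[-0.7960, 1.5666]  x^+=[-0.5609, -0.6136, -2.2949]  P^+=[0.1318 -0.0528 -0.0556; -0.0528 0.2224 0.0101; -0.0556 0.0101 0.6228]
step 2: x^-=[-0.6934, -1.0166, -2.0137]  P^-=[0.3264 0.0045 -0.0132; 0.0045 0.3657 0.1005; -0.0132 0.1005 0.4992]  S=[0.5160 0.2145; 0.2145 0.8126]  K=[0.6552 -0.0562; 0.0355 0.4522; 0.0821 0.1466]  nu=[-1.7504, -1.3281]  x^+=[-1.7656, -1.6794, -2.3522]  P^+=[0.1181 -0.0499 -0.0539; -0.0499 0.1920 0.0360; -0.0539 0.0360 0.4730]
step 3: x^-=[-1.9273, -2.2507, -2.3496]  P^-=[0.3171 -0.0002 -0.0135; -0.0002 0.3368 0.1013; -0.0135 0.1013 0.4074]  S=[0.5007 0.1982; 0.1982 0.7798]  K=[0.6510 -0.0533; 0.0338 0.4337; 0.0659 0.1501]  nu=[2.1169, 2.5183]  x^+=[-0.6833, -1.0870, -1.8321]  P^+=[0.1164 -0.0488 -0.0474; -0.0488 0.1838 0.0427; -0.0474 0.0427 0.3837]
step 4: x^-=[-0.8877, -1.4634, -1.7303]  P^-=[0.3163 -0.0007 -0.0110; -0.0007 0.3281 0.0962; -0.0110 0.0962 0.3514]  S=[0.4985 0.1942; 0.1942 0.7697]  K=[0.6515 -0.0513; 0.0329 0.4278; 0.0590 0.1426]  nu=[0.4704, 5.4004]  x^+=[-0.8583, 0.8621, -0.9324]  P^+=[0.1157 -0.0483 -0.0420; -0.0483 0.1813 0.0425; -0.0420 0.0425 0.3307]
step 5: x^-=[-0.5256, 0.7146, -0.6859]  P^-=[0.3162 -0.0006 -0.0093; -0.0006 0.3244 0.0900; -0.0093 0.0900 0.3173]  S=[0.4977 0.1922; 0.1922 0.7649]  K=[0.6520 -0.0498; 0.0323 0.4252; 0.0550 0.1336]  nu=[-2.7350, -1.5626]  x^+=[-2.2310, -0.0381, -1.0451]  P^+=[0.1152 -0.0478 -0.0383; -0.0478 0.1803 0.0403; -0.0383 0.0403 0.2993]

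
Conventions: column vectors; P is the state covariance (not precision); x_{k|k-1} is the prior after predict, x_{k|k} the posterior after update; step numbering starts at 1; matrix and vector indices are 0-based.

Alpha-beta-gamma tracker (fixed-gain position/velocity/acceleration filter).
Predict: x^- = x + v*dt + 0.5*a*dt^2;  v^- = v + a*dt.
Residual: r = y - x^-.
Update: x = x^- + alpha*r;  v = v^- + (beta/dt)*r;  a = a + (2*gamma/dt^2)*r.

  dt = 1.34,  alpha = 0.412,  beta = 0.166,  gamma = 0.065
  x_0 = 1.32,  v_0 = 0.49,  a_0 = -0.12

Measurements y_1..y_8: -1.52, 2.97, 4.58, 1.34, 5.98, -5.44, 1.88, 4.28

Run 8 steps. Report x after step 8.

x_post = 1.5446

step 1: x_pred=1.8689  r=-3.3889  x^+=0.4727  v^+=-0.0906  a^+=-0.3654
step 2: x_pred=0.0232  r=2.9468  x^+=1.2373  v^+=-0.2151  a^+=-0.1520
step 3: x_pred=0.8125  r=3.7675  x^+=2.3647  v^+=0.0479  a^+=0.1208
step 4: x_pred=2.5373  r=-1.1973  x^+=2.0440  v^+=0.0614  a^+=0.0341
step 5: x_pred=2.1569  r=3.8231  x^+=3.7320  v^+=0.5806  a^+=0.3109
step 6: x_pred=4.7891  r=-10.2291  x^+=0.5747  v^+=-0.2700  a^+=-0.4297
step 7: x_pred=-0.1729  r=2.0529  x^+=0.6729  v^+=-0.5915  a^+=-0.2811
step 8: x_pred=-0.3721  r=4.6521  x^+=1.5446  v^+=-0.3919  a^+=0.0557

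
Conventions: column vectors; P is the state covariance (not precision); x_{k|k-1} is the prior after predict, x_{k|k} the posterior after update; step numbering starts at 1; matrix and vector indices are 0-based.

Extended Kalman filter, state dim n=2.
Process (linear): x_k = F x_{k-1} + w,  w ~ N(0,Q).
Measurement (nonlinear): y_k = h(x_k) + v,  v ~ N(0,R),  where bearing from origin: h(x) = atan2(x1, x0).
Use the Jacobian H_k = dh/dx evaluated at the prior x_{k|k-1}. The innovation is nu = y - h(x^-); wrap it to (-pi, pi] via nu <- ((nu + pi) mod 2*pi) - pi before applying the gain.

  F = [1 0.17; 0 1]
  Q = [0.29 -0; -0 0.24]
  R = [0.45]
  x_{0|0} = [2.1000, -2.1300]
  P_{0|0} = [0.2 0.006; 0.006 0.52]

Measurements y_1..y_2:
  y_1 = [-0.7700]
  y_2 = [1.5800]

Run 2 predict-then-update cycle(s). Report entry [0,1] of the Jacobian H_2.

H_jac[0,1] = 0.2228

step 1: x^-=[1.7379, -2.1300]  P^-=[0.5071 0.0944; 0.0944 0.7600]  H_jac=[0.2819 0.2300]  S=[0.5427]  K=[0.3033; 0.3711]  nu=[0.1164]  x^+=[1.7732, -2.0868]  P^+=[0.4571 0.0333; 0.0333 0.6853]
step 2: x^-=[1.4185, -2.0868]  P^-=[0.7783 0.1498; 0.1498 0.9253]  H_jac=[0.3278 0.2228]  S=[0.6014]  K=[0.4796; 0.4244]  nu=[2.5538]  x^+=[2.6434, -1.0029]  P^+=[0.6399 0.0274; 0.0274 0.8169]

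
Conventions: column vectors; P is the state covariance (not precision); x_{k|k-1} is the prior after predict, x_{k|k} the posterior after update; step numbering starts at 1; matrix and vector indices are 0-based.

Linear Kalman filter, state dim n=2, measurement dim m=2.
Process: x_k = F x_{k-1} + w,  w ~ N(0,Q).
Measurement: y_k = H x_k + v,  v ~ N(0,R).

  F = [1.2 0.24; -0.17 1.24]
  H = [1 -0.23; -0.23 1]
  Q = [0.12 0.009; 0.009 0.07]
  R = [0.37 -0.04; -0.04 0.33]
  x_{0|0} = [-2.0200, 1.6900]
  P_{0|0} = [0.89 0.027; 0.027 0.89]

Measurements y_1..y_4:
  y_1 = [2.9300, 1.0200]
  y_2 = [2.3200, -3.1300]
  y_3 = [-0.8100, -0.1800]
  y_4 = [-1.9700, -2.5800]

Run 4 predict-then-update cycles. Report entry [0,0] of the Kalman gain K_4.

step 1: x^-=[-2.0184, 2.4390]  P^-=[1.4684 0.1314; 0.1314 1.4528]  S=[1.8548 -0.5736; -0.5736 1.8000]  K=[0.8208 0.1469; 0.1498 0.8380]  nu=[5.5094, -1.8832]  x^+=[2.2271, 1.6862]  P^+=[0.3183 0.0888; 0.0888 0.2910]
step 2: x^-=[3.0772, 1.7123]  P^-=[0.6462 0.1592; 0.1592 0.4892]  S=[0.9688 -0.1335; -0.1335 0.7801]  K=[0.6463 0.1242; 0.1313 0.6026]  nu=[-0.3633, -4.1345]  x^+=[2.3289, -0.8267]  P^+=[0.2509 0.0728; 0.0728 0.2104]
step 3: x^-=[2.5962, -1.4211]  P^-=[0.5354 0.1258; 0.1258 0.3700]  S=[0.8671 -0.1158; -0.1158 0.6704]  K=[0.5984 0.1073; 0.1176 0.5290]  nu=[-3.7331, 1.8382]  x^+=[0.5596, -0.8877]  P^+=[0.2320 0.0648; 0.0648 0.1848]
step 4: x^-=[0.4585, -1.1958]  P^-=[0.5021 0.1105; 0.1105 0.3335]  S=[0.8389 -0.1158; -0.1158 0.6392]  K=[0.5817 0.0976; 0.1096 0.5018]  nu=[-2.7035, -1.2787]  x^+=[-1.2390, -2.1338]  P^+=[0.2253 0.0608; 0.0608 0.1752]

K[0,0] = 0.5817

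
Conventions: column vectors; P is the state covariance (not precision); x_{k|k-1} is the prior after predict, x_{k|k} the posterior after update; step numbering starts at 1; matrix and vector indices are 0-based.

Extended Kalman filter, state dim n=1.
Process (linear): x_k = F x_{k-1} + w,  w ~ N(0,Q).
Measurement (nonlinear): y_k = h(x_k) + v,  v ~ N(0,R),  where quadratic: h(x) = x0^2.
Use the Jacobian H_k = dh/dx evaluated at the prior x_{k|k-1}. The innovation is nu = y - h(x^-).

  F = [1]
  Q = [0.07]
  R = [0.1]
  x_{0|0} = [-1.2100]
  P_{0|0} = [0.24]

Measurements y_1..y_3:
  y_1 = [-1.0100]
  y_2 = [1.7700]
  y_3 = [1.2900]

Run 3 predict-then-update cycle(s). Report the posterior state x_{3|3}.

step 1: x^-=[-1.2100]  P^-=[0.3100]  H_jac=[-2.4200]  S=[1.9155]  K=[-0.3917]  nu=[-2.4741]  x^+=[-0.2410]  P^+=[0.0162]
step 2: x^-=[-0.2410]  P^-=[0.0862]  H_jac=[-0.4820]  S=[0.1200]  K=[-0.3461]  nu=[1.7119]  x^+=[-0.8336]  P^+=[0.0718]
step 3: x^-=[-0.8336]  P^-=[0.1418]  H_jac=[-1.6671]  S=[0.4941]  K=[-0.4784]  nu=[0.5952]  x^+=[-1.1183]  P^+=[0.0287]

x_post = [-1.1183]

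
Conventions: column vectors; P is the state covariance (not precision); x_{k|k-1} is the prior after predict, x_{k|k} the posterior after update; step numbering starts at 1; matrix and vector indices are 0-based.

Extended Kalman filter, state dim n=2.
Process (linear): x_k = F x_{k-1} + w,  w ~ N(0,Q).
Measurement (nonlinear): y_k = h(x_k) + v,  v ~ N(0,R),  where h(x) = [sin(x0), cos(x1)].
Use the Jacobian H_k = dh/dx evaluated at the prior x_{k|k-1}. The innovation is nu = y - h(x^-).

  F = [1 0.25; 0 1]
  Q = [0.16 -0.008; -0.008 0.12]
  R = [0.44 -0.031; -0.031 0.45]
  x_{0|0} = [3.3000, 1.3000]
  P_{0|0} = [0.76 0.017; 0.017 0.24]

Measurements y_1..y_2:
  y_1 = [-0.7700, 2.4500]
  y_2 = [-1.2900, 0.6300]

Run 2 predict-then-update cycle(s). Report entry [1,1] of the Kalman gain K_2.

step 1: x^-=[3.6250, 1.3000]  P^-=[0.9435 0.0690; 0.0690 0.3600]  H_jac=[-0.8854 0.0000; 0.0000 -0.9636]  S=[1.1797 0.0279; 0.0279 0.7842]  K=[-0.7067 -0.0597; -0.0414 -0.4408]  nu=[-0.3052, 2.1825]  x^+=[3.7105, 0.3505]  P^+=[0.3491 0.0051; 0.0051 0.2046]
step 2: x^-=[3.7981, 0.3505]  P^-=[0.5245 0.0483; 0.0483 0.3246]  H_jac=[-0.7921 0.0000; 0.0000 -0.3434]  S=[0.7691 -0.0179; -0.0179 0.4883]  K=[-0.5414 -0.0538; -0.0551 -0.2302]  nu=[-0.6796, -0.3092]  x^+=[4.1827, 0.4591]  P^+=[0.2986 0.0216; 0.0216 0.2968]

K[1,1] = -0.2302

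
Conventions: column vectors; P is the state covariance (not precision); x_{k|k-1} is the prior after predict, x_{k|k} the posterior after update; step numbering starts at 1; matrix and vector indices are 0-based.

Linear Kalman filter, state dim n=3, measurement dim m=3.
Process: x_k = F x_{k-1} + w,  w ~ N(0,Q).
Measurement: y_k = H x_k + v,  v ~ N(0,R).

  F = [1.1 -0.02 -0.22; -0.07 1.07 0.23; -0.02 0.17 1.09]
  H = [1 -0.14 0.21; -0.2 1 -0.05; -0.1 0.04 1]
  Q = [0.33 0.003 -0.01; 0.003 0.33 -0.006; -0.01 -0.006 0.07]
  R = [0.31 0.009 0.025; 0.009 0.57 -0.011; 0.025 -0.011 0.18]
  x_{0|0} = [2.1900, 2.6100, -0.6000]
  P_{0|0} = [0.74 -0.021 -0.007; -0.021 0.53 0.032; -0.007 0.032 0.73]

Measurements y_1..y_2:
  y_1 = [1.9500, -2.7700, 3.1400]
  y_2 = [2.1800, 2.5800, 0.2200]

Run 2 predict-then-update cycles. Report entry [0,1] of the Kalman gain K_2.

step 1: x^-=[2.4888, 2.5014, -0.2541]  P^-=[1.2655 -0.1366 -0.2174; -0.1366 0.9982 0.3143; -0.2174 0.3143 0.9652]  S=[1.5661 -0.4462 -0.1660; -0.4462 1.6400 0.3768; -0.1660 0.3768 1.2292]  K=[0.7781 0.0235 -0.1864; 0.0499 0.6013 0.1217; 0.0535 0.0159 0.8155]  nu=[-0.1352, -4.7863, 3.5429]  x^+=[1.6106, 0.0478, 2.5518]  P^+=[0.2453 0.0719 0.0073; 0.0719 0.3567 0.0095; 0.0073 0.0095 0.1483]
step 2: x^-=[1.2094, 0.5253, 2.7573]  P^-=[0.6275 0.0534 -0.0305; 0.0534 0.7411 0.1048; -0.0305 0.1048 0.2593]  S=[0.9296 -0.1426 -0.0282; -0.1426 1.3044 0.1230; -0.0282 0.1230 0.4608]  K=[0.6603 0.0337 -0.1663; 0.0579 0.5493 0.1371; 0.0311 0.0244 0.5738]  nu=[0.4651, 2.4345, -2.4374]  x^+=[2.0038, 1.5554, 1.4326]  P^+=[0.2096 0.0691 0.0044; 0.0691 0.3267 0.0139; 0.0044 0.0139 0.1037]

K[0,1] = 0.0337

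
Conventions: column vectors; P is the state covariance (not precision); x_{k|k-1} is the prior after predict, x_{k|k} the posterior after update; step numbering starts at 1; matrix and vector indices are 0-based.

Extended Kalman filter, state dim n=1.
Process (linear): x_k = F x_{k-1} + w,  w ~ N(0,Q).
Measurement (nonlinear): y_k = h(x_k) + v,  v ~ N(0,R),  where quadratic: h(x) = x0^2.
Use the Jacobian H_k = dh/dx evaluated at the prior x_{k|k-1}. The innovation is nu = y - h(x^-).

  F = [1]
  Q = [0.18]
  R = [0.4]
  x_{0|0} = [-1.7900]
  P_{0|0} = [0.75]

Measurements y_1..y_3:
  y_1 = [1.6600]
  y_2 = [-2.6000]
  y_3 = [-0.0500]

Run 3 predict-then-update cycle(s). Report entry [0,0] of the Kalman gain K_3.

step 1: x^-=[-1.7900]  P^-=[0.9300]  H_jac=[-3.5800]  S=[12.3193]  K=[-0.2703]  nu=[-1.5441]  x^+=[-1.3727]  P^+=[0.0302]
step 2: x^-=[-1.3727]  P^-=[0.2102]  H_jac=[-2.7454]  S=[1.9843]  K=[-0.2908]  nu=[-4.4843]  x^+=[-0.0686]  P^+=[0.0424]
step 3: x^-=[-0.0686]  P^-=[0.2224]  H_jac=[-0.1371]  S=[0.4042]  K=[-0.0754]  nu=[-0.0547]  x^+=[-0.0644]  P^+=[0.2201]

K[0,0] = -0.0754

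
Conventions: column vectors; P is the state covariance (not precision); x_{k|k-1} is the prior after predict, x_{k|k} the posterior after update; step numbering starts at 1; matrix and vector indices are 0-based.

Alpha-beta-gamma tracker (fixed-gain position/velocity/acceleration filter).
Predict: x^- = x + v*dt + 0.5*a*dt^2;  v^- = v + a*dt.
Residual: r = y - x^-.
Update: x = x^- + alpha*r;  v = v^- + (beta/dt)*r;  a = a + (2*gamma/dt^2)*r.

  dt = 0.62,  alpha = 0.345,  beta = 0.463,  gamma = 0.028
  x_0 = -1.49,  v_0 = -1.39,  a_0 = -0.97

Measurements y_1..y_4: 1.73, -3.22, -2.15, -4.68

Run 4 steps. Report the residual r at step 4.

step 1: x_pred=-2.5382  r=4.2682  x^+=-1.0657  v^+=1.1960  a^+=-0.3482
step 2: x_pred=-0.3911  r=-2.8289  x^+=-1.3671  v^+=-1.1324  a^+=-0.7603
step 3: x_pred=-2.2153  r=0.0653  x^+=-2.1928  v^+=-1.5551  a^+=-0.7508
step 4: x_pred=-3.3012  r=-1.3788  x^+=-3.7769  v^+=-3.0502  a^+=-0.9517

resid = -1.3788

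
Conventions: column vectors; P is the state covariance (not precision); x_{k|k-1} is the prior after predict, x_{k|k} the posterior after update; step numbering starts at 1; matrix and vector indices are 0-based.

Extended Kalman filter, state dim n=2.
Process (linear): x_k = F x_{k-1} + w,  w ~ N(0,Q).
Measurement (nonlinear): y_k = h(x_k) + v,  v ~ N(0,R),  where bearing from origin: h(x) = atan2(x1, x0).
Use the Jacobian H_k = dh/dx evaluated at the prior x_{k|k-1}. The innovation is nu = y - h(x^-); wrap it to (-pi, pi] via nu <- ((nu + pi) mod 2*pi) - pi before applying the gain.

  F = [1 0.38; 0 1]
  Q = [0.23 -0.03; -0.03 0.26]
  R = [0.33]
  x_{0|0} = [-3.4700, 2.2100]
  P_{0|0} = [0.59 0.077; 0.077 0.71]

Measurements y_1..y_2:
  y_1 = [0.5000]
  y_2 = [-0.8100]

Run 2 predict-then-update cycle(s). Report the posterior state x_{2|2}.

step 1: x^-=[-2.6302, 2.2100]  P^-=[0.9810 0.3168; 0.3168 0.9700]  H_jac=[-0.1873 -0.2229]  S=[0.4390]  K=[-0.5793; -0.6275]  nu=[-1.9428]  x^+=[-1.5048, 3.4292]  P^+=[0.8337 0.1572; 0.1572 0.7971]
step 2: x^-=[-0.2017, 3.4292]  P^-=[1.2983 0.4301; 0.4301 1.0571]  H_jac=[-0.2906 -0.0171]  S=[0.4442]  K=[-0.8659; -0.3221]  nu=[-2.4396]  x^+=[1.9107, 4.2148]  P^+=[0.9652 0.3062; 0.3062 1.0110]

x_post = [1.9107, 4.2148]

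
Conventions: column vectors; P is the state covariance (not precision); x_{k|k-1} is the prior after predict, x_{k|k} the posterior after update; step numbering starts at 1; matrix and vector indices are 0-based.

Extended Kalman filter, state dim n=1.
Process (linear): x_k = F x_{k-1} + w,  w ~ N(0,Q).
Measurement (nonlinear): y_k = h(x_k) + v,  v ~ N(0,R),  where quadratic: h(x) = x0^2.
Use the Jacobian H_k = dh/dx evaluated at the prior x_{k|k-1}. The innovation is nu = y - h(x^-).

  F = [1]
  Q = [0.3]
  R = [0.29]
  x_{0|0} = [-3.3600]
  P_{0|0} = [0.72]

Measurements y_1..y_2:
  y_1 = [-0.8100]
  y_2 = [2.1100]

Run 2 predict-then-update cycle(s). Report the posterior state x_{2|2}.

x_post = [-1.4670]

step 1: x^-=[-3.3600]  P^-=[1.0200]  H_jac=[-6.7200]  S=[46.3516]  K=[-0.1479]  nu=[-12.0996]  x^+=[-1.5707]  P^+=[0.0064]
step 2: x^-=[-1.5707]  P^-=[0.3064]  H_jac=[-3.1415]  S=[3.3136]  K=[-0.2905]  nu=[-0.3572]  x^+=[-1.4670]  P^+=[0.0268]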